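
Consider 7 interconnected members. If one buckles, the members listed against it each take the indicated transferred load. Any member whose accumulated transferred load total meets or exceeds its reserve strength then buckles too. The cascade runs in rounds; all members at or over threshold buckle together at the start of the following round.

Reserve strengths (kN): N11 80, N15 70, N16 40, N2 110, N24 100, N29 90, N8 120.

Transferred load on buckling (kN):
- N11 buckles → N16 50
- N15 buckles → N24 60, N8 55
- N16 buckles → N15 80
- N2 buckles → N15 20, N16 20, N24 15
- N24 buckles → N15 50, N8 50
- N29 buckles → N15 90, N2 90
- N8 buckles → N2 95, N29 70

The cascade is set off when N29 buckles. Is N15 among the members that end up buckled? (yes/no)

yes

Round 1 — N29 buckles (initial).
  N15: +90 → 90 ≥ 70
  N2: +90 → 90 < 110
Round 2 — N15 buckles.
  N24: +60 → 60 < 100
  N8: +55 → 55 < 120
No further bucklings.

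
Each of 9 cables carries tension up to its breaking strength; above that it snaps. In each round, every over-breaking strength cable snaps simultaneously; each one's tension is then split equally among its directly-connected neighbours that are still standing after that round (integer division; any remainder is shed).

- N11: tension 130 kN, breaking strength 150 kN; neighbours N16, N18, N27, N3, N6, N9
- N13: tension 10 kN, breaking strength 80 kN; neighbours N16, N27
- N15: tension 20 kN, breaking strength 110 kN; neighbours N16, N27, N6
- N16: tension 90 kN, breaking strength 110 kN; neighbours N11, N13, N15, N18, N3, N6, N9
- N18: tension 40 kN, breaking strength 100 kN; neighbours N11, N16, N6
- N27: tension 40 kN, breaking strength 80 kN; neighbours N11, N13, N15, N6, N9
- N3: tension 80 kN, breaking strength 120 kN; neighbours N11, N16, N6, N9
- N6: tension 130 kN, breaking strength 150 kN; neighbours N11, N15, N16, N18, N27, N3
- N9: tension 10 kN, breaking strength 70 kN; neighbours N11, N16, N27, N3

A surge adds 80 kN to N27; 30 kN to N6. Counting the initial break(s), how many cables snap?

7

Round 1 — N27 at 120 > 80; N6 at 160 > 150. N27, N6 snap.
  N27 sheds 120 kN to N11, N13, N15, N9: 30 each.
    N11: 130+30 = 160 > 150
    N13: 10+30 = 40 ≤ 80
    N15: 20+30 = 50 ≤ 110
    N9: 10+30 = 40 ≤ 70
  N6 sheds 160 kN to N11, N15, N16, N18, N3: 32 each.
    N11: 160+32 = 192 > 150
    N15: 50+32 = 82 ≤ 110
    N16: 90+32 = 122 > 110
    N18: 40+32 = 72 ≤ 100
    N3: 80+32 = 112 ≤ 120
Round 2 — N11, N16 snap.
  N11 sheds 192 kN to N18, N3, N9: 64 each.
    N18: 72+64 = 136 > 100
    N3: 112+64 = 176 > 120
    N9: 40+64 = 104 > 70
  N16 sheds 122 kN to N13, N15, N18, N3, N9: 24 each (2 lost).
    N13: 40+24 = 64 ≤ 80
    N15: 82+24 = 106 ≤ 110
    N18: 136+24 = 160 > 100
    N3: 176+24 = 200 > 120
    N9: 104+24 = 128 > 70
Round 3 — N18, N3, N9 snap.
  N18 sheds 160 kN: no online neighbours, lost.
  N3 sheds 200 kN: no online neighbours, lost.
  N9 sheds 128 kN: no online neighbours, lost.
No further breaks.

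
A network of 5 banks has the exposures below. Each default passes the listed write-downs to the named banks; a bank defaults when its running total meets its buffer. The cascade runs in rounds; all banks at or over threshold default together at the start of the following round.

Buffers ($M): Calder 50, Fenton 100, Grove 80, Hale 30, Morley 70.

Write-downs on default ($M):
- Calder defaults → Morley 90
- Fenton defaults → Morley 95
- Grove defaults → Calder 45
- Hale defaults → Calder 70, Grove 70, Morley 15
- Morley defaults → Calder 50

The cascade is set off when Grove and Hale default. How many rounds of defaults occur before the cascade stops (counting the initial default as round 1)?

3

Round 1 — Grove, Hale default (initial).
  Calder: +45+70 → 115 ≥ 50
  Morley: +15 → 15 < 70
Round 2 — Calder defaults.
  Morley: +90 → 105 ≥ 70
Round 3 — Morley defaults.
No further defaults.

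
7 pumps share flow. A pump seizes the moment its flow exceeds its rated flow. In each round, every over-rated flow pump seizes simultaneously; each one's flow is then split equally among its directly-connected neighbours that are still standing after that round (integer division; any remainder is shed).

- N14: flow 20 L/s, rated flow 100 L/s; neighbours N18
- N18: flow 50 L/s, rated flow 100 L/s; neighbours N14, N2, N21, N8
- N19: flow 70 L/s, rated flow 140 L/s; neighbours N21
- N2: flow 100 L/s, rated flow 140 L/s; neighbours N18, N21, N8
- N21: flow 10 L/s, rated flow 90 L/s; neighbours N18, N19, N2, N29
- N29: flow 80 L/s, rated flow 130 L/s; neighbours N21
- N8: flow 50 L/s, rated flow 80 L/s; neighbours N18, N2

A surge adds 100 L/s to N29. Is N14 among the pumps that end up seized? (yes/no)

no

Round 1 — N29 at 180 > 130. N29 seizes.
  N29 sheds 180 L/s to N21: 180 each.
    N21: 10+180 = 190 > 90
Round 2 — N21 seizes.
  N21 sheds 190 L/s to N18, N19, N2: 63 each (1 lost).
    N18: 50+63 = 113 > 100
    N19: 70+63 = 133 ≤ 140
    N2: 100+63 = 163 > 140
Round 3 — N18, N2 seize.
  N18 sheds 113 L/s to N14, N8: 56 each (1 lost).
    N14: 20+56 = 76 ≤ 100
    N8: 50+56 = 106 > 80
  N2 sheds 163 L/s to N8: 163 each.
    N8: 106+163 = 269 > 80
Round 4 — N8 seizes.
  N8 sheds 269 L/s: no online neighbours, lost.
No further seizures.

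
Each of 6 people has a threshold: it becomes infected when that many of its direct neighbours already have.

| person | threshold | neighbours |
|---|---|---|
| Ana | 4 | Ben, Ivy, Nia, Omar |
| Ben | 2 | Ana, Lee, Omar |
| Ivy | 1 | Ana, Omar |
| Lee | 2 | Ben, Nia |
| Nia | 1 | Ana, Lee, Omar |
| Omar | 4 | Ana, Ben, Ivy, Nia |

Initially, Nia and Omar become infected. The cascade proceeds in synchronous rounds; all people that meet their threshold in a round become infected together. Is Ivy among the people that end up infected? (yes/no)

Round 1 — Nia, Omar become infected (initial).
Round 2 — checking thresholds:
  Ana: 2 of 4 neighbours < 4, below threshold.
  Ben: 1 of 3 neighbours < 2, below threshold.
  Ivy: 1 of 2 neighbours ≥ 1, becomes infected.
  Lee: 1 of 2 neighbours < 2, below threshold.
Round 3 — no new infections; cascade stops.

yes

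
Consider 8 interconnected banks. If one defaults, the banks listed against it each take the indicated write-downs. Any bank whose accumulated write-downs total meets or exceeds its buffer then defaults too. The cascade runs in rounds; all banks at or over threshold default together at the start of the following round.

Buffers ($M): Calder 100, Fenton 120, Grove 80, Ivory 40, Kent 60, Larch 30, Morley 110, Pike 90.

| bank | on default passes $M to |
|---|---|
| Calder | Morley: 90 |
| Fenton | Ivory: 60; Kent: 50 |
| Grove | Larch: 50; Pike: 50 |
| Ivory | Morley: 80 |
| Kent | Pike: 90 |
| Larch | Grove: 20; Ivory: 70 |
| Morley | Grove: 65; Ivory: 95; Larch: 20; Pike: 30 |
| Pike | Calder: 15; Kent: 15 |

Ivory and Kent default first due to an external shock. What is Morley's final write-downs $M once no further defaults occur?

Round 1 — Ivory, Kent default (initial).
  Morley: +80 → 80 < 110
  Pike: +90 → 90 ≥ 90
Round 2 — Pike defaults.
  Calder: +15 → 15 < 100
No further defaults.

80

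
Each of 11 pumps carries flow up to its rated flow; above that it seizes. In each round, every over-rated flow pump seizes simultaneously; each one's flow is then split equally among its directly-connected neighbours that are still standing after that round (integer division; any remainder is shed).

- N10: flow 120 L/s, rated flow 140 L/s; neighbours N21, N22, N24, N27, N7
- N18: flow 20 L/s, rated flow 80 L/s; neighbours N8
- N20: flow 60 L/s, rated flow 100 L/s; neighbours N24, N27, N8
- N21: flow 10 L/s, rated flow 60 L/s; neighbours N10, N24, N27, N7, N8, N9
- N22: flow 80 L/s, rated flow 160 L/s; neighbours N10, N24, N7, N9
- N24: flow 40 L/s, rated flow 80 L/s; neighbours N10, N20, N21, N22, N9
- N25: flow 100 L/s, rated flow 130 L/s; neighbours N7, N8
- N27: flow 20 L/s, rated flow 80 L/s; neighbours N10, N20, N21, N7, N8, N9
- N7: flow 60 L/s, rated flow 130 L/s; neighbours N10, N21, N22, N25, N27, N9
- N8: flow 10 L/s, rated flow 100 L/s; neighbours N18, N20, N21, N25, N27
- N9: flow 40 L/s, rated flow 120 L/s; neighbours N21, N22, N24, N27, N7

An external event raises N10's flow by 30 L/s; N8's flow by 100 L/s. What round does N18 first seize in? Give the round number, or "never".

never

Round 1 — N10 at 150 > 140; N8 at 110 > 100. N10, N8 seize.
  N10 sheds 150 L/s to N21, N22, N24, N27, N7: 30 each.
    N21: 10+30 = 40 ≤ 60
    N22: 80+30 = 110 ≤ 160
    N24: 40+30 = 70 ≤ 80
    N27: 20+30 = 50 ≤ 80
    N7: 60+30 = 90 ≤ 130
  N8 sheds 110 L/s to N18, N20, N21, N25, N27: 22 each.
    N18: 20+22 = 42 ≤ 80
    N20: 60+22 = 82 ≤ 100
    N21: 40+22 = 62 > 60
    N25: 100+22 = 122 ≤ 130
    N27: 50+22 = 72 ≤ 80
Round 2 — N21 seizes.
  N21 sheds 62 L/s to N24, N27, N7, N9: 15 each (2 lost).
    N24: 70+15 = 85 > 80
    N27: 72+15 = 87 > 80
    N7: 90+15 = 105 ≤ 130
    N9: 40+15 = 55 ≤ 120
Round 3 — N24, N27 seize.
  N24 sheds 85 L/s to N20, N22, N9: 28 each (1 lost).
    N20: 82+28 = 110 > 100
    N22: 110+28 = 138 ≤ 160
    N9: 55+28 = 83 ≤ 120
  N27 sheds 87 L/s to N20, N7, N9: 29 each.
    N20: 110+29 = 139 > 100
    N7: 105+29 = 134 > 130
    N9: 83+29 = 112 ≤ 120
Round 4 — N20, N7 seize.
  N20 sheds 139 L/s: no online neighbours, lost.
  N7 sheds 134 L/s to N22, N25, N9: 44 each (2 lost).
    N22: 138+44 = 182 > 160
    N25: 122+44 = 166 > 130
    N9: 112+44 = 156 > 120
Round 5 — N22, N25, N9 seize.
  N22 sheds 182 L/s: no online neighbours, lost.
  N25 sheds 166 L/s: no online neighbours, lost.
  N9 sheds 156 L/s: no online neighbours, lost.
No further seizures.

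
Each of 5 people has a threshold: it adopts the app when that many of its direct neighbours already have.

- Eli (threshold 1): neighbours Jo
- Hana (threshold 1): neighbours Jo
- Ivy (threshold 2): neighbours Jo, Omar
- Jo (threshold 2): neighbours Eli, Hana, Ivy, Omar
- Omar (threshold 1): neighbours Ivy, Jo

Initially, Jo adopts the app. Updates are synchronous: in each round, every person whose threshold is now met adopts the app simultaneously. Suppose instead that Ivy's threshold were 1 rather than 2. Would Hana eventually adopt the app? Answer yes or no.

yes

With Ivy's threshold at 1:
Round 1 — Jo adopts the app (initial).
Round 2 — checking thresholds:
  Eli: 1 of 1 neighbours ≥ 1, adopts the app.
  Hana: 1 of 1 neighbours ≥ 1, adopts the app.
  Ivy: 1 of 2 neighbours ≥ 1, adopts the app.
  Omar: 1 of 2 neighbours ≥ 1, adopts the app.
Round 3 — no new adoptions; cascade stops.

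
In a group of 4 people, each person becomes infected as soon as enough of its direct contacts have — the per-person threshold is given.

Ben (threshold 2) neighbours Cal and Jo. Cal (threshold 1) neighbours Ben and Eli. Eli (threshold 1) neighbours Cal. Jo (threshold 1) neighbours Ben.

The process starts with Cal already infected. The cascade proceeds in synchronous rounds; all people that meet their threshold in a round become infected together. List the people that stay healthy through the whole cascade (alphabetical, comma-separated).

Ben, Jo

Round 1 — Cal becomes infected (initial).
Round 2 — checking thresholds:
  Ben: 1 of 2 neighbours < 2, not yet.
  Eli: 1 of 1 neighbours ≥ 1, becomes infected.
Round 3 — no new infections; cascade stops.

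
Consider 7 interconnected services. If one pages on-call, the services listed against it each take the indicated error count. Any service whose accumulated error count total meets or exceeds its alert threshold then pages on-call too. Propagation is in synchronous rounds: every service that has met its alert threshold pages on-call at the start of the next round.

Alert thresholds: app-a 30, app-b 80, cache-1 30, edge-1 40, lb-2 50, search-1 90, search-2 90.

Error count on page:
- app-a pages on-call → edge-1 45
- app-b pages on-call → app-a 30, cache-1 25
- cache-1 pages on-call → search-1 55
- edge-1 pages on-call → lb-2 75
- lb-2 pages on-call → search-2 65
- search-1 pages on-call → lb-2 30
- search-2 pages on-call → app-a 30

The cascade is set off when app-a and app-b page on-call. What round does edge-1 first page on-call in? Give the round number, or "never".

Round 1 — app-a, app-b page on-call (initial).
  cache-1: +25 → 25 < 30
  edge-1: +45 → 45 ≥ 40
Round 2 — edge-1 pages on-call.
  lb-2: +75 → 75 ≥ 50
Round 3 — lb-2 pages on-call.
  search-2: +65 → 65 < 90
No further pages.

2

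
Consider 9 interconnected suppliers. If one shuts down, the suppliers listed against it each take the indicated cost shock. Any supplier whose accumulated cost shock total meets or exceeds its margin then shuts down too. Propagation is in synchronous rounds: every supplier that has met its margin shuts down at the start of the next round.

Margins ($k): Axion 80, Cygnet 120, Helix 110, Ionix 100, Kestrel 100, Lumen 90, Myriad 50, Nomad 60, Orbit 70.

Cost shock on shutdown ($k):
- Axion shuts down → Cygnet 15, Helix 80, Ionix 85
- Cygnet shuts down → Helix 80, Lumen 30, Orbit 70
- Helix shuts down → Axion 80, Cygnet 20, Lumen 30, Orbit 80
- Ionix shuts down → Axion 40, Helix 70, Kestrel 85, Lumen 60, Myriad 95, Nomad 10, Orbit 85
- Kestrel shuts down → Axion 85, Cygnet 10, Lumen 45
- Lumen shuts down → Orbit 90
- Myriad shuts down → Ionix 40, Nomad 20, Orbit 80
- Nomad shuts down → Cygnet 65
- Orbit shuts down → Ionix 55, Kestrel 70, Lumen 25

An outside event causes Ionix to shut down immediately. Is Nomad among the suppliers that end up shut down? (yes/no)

no

Round 1 — Ionix shuts down (initial).
  Axion: +40 → 40 < 80
  Helix: +70 → 70 < 110
  Kestrel: +85 → 85 < 100
  Lumen: +60 → 60 < 90
  Myriad: +95 → 95 ≥ 50
  Nomad: +10 → 10 < 60
  Orbit: +85 → 85 ≥ 70
Round 2 — Myriad, Orbit shut down.
  Kestrel: +70 → 155 ≥ 100
  Lumen: +25 → 85 < 90
  Nomad: +20 → 30 < 60
Round 3 — Kestrel shuts down.
  Axion: +85 → 125 ≥ 80
  Cygnet: +10 → 10 < 120
  Lumen: +45 → 130 ≥ 90
Round 4 — Axion, Lumen shut down.
  Cygnet: +15 → 25 < 120
  Helix: +80 → 150 ≥ 110
Round 5 — Helix shuts down.
  Cygnet: +20 → 45 < 120
No further shutdowns.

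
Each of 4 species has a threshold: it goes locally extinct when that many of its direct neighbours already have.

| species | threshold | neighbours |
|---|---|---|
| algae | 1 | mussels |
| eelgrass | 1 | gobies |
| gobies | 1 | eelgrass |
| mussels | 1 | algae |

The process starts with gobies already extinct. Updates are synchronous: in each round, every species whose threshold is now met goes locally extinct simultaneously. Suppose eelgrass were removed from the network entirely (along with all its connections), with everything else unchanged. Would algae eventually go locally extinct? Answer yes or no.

With eelgrass removed:
Round 1 — gobies goes locally extinct (initial).
Round 2 — no new extinctions; cascade stops.

no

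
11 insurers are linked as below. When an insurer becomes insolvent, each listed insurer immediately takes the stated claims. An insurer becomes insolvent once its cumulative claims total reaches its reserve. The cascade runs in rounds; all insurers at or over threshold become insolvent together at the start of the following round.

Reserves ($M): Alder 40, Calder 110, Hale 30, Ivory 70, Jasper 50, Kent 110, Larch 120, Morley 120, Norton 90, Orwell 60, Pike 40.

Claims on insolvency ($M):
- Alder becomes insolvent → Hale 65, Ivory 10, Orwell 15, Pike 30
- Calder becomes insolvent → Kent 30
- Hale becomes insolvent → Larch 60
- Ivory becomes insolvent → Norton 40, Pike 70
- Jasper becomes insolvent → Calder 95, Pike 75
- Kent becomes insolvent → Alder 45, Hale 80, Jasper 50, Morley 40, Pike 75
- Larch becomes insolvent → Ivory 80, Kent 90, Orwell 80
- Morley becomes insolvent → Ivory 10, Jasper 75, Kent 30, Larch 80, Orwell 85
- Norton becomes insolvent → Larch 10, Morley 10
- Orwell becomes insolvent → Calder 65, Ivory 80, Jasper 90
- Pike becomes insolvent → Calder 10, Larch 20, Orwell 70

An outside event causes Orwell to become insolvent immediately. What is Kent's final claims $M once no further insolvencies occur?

Round 1 — Orwell becomes insolvent (initial).
  Calder: +65 → 65 < 110
  Ivory: +80 → 80 ≥ 70
  Jasper: +90 → 90 ≥ 50
Round 2 — Ivory, Jasper become insolvent.
  Calder: +95 → 160 ≥ 110
  Norton: +40 → 40 < 90
  Pike: +70+75 → 145 ≥ 40
Round 3 — Calder, Pike become insolvent.
  Kent: +30 → 30 < 110
  Larch: +20 → 20 < 120
No further insolvencies.

30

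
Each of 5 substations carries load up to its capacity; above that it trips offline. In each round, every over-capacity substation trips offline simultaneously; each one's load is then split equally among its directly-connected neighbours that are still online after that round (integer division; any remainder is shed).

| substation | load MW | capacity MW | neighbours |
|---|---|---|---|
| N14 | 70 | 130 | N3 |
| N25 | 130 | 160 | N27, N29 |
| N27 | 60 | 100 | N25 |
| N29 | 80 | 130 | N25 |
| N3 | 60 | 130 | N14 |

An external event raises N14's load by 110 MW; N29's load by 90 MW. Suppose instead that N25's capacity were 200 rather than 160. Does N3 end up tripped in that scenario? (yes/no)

yes

With N25's capacity at 200:
Round 1 — N14 at 180 > 130; N29 at 170 > 130. N14, N29 trip offline.
  N14 sheds 180 MW to N3: 180 each.
    N3: 60+180 = 240 > 130
  N29 sheds 170 MW to N25: 170 each.
    N25: 130+170 = 300 > 200
Round 2 — N25, N3 trip offline.
  N25 sheds 300 MW to N27: 300 each.
    N27: 60+300 = 360 > 100
  N3 sheds 240 MW: no online neighbours, lost.
Round 3 — N27 trips offline.
  N27 sheds 360 MW: no online neighbours, lost.
No further trips.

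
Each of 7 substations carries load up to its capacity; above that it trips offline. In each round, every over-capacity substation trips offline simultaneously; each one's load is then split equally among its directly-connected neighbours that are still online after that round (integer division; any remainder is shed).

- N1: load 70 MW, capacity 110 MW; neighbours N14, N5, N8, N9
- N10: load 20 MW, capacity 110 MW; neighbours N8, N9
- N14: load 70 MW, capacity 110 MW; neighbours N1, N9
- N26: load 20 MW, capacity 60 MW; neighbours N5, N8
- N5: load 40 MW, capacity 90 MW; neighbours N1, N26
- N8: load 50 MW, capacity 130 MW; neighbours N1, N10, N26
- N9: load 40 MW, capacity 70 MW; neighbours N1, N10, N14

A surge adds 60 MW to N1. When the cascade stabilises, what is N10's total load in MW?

Round 1 — N1 at 130 > 110. N1 trips offline.
  N1 sheds 130 MW to N14, N5, N8, N9: 32 each (2 lost).
    N14: 70+32 = 102 ≤ 110
    N5: 40+32 = 72 ≤ 90
    N8: 50+32 = 82 ≤ 130
    N9: 40+32 = 72 > 70
Round 2 — N9 trips offline.
  N9 sheds 72 MW to N10, N14: 36 each.
    N10: 20+36 = 56 ≤ 110
    N14: 102+36 = 138 > 110
Round 3 — N14 trips offline.
  N14 sheds 138 MW: no online neighbours, lost.
No further trips.

56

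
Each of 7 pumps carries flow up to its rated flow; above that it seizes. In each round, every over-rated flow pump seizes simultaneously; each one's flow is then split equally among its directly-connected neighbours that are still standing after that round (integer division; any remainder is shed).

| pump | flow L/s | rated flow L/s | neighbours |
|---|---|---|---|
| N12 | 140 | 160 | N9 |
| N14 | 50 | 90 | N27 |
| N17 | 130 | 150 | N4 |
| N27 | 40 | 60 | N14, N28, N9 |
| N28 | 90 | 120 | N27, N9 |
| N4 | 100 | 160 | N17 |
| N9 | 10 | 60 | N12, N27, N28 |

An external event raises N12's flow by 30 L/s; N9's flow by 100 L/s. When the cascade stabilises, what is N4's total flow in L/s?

100

Round 1 — N12 at 170 > 160; N9 at 110 > 60. N12, N9 seize.
  N12 sheds 170 L/s: no online neighbours, lost.
  N9 sheds 110 L/s to N27, N28: 55 each.
    N27: 40+55 = 95 > 60
    N28: 90+55 = 145 > 120
Round 2 — N27, N28 seize.
  N27 sheds 95 L/s to N14: 95 each.
    N14: 50+95 = 145 > 90
  N28 sheds 145 L/s: no online neighbours, lost.
Round 3 — N14 seizes.
  N14 sheds 145 L/s: no online neighbours, lost.
No further seizures.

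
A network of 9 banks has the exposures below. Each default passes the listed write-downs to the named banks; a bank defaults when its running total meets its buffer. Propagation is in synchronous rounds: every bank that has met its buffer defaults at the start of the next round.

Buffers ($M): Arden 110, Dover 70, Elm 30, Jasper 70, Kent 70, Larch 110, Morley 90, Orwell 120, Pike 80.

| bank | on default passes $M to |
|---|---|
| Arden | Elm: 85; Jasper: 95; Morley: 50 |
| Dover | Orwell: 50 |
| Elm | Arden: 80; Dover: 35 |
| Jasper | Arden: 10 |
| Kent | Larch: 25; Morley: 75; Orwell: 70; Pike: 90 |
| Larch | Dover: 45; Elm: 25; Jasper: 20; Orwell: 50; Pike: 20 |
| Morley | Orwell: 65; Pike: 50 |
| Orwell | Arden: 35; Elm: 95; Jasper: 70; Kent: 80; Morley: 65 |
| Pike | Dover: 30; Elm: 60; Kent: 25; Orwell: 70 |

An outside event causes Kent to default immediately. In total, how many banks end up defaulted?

Round 1 — Kent defaults (initial).
  Larch: +25 → 25 < 110
  Morley: +75 → 75 < 90
  Orwell: +70 → 70 < 120
  Pike: +90 → 90 ≥ 80
Round 2 — Pike defaults.
  Dover: +30 → 30 < 70
  Elm: +60 → 60 ≥ 30
  Orwell: +70 → 140 ≥ 120
Round 3 — Elm, Orwell default.
  Arden: +80+35 → 115 ≥ 110
  Dover: +35 → 65 < 70
  Jasper: +70 → 70 ≥ 70
  Morley: +65 → 140 ≥ 90
Round 4 — Arden, Jasper, Morley default.
No further defaults.

7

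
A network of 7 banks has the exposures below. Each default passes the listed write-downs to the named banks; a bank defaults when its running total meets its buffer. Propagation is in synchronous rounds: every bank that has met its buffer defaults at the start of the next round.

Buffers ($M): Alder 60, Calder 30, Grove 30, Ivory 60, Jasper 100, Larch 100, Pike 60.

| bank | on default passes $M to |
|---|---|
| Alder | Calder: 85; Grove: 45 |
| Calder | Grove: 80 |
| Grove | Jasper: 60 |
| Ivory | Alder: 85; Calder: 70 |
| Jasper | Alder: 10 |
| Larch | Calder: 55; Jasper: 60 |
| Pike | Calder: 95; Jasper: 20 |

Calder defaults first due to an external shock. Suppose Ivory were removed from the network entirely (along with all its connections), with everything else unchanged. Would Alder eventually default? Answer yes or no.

no

With Ivory removed:
Round 1 — Calder defaults (initial).
  Grove: +80 → 80 ≥ 30
Round 2 — Grove defaults.
  Jasper: +60 → 60 < 100
No further defaults.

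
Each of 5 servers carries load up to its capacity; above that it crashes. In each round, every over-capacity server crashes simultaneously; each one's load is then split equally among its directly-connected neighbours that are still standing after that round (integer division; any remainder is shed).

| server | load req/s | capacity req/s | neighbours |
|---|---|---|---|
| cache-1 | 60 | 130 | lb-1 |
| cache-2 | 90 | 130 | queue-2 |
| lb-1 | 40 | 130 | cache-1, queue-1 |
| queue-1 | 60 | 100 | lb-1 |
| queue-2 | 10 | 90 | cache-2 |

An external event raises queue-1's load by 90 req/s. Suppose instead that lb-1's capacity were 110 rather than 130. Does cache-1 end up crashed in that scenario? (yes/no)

yes

With lb-1's capacity at 110:
Round 1 — queue-1 at 150 > 100. queue-1 crashes.
  queue-1 sheds 150 req/s to lb-1: 150 each.
    lb-1: 40+150 = 190 > 110
Round 2 — lb-1 crashes.
  lb-1 sheds 190 req/s to cache-1: 190 each.
    cache-1: 60+190 = 250 > 130
Round 3 — cache-1 crashes.
  cache-1 sheds 250 req/s: no online neighbours, lost.
No further crashes.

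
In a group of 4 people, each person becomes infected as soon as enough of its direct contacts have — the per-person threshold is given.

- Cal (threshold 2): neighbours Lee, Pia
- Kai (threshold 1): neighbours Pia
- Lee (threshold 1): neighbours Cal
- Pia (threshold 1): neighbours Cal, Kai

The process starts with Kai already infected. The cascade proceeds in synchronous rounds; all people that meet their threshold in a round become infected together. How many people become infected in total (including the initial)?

2

Round 1 — Kai becomes infected (initial).
Round 2 — checking thresholds:
  Pia: 1 of 2 neighbours ≥ 1, becomes infected.
Round 3 — no new infections; cascade stops.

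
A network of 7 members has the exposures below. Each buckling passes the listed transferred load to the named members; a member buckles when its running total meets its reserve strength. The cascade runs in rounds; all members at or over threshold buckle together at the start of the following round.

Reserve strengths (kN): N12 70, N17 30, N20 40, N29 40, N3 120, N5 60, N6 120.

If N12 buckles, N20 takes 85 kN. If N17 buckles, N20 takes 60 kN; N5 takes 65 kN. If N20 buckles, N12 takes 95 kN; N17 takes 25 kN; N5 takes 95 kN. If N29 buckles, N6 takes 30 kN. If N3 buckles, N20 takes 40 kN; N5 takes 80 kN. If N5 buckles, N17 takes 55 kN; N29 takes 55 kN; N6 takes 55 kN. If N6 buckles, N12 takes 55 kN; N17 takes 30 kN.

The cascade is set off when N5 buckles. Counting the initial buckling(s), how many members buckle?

Round 1 — N5 buckles (initial).
  N17: +55 → 55 ≥ 30
  N29: +55 → 55 ≥ 40
  N6: +55 → 55 < 120
Round 2 — N17, N29 buckle.
  N20: +60 → 60 ≥ 40
  N6: +30 → 85 < 120
Round 3 — N20 buckles.
  N12: +95 → 95 ≥ 70
Round 4 — N12 buckles.
No further bucklings.

5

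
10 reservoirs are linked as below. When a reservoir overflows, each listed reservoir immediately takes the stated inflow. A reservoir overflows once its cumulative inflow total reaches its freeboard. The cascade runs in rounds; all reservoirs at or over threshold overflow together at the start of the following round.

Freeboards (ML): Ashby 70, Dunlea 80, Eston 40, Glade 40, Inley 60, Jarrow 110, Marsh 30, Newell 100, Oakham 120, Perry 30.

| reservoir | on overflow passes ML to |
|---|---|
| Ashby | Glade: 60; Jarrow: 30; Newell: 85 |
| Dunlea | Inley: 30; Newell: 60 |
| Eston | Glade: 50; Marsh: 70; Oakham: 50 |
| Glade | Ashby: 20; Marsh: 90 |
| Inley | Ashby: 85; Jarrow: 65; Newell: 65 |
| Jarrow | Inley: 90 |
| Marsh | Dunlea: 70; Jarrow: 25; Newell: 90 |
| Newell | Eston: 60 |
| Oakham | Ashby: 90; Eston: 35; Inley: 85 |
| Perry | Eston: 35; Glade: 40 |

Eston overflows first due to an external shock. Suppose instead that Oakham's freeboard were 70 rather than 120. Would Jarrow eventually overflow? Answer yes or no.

no

With Oakham's freeboard at 70:
Round 1 — Eston overflows (initial).
  Glade: +50 → 50 ≥ 40
  Marsh: +70 → 70 ≥ 30
  Oakham: +50 → 50 < 70
Round 2 — Glade, Marsh overflow.
  Ashby: +20 → 20 < 70
  Dunlea: +70 → 70 < 80
  Jarrow: +25 → 25 < 110
  Newell: +90 → 90 < 100
No further overflows.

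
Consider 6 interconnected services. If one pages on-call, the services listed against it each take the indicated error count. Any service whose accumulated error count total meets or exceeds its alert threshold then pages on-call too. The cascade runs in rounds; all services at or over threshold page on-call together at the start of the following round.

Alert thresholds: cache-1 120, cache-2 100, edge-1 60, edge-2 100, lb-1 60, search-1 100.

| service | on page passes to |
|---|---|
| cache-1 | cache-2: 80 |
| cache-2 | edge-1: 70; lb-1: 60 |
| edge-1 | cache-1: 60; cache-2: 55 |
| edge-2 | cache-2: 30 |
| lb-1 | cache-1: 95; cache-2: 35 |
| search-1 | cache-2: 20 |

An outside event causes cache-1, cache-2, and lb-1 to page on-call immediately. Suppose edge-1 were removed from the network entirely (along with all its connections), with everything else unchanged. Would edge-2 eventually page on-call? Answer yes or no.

With edge-1 removed:
Round 1 — cache-1, cache-2, lb-1 page on-call (initial).
No further pages.

no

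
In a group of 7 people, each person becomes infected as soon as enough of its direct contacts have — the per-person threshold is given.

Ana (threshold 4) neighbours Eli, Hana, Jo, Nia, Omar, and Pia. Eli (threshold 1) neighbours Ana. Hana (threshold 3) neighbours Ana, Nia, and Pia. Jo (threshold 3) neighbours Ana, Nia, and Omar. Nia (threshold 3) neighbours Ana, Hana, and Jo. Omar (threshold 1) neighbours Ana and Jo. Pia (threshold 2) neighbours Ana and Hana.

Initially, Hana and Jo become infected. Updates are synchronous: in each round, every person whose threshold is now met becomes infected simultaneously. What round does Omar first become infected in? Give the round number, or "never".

Round 1 — Hana, Jo become infected (initial).
Round 2 — checking thresholds:
  Ana: 2 of 6 neighbours < 4, holds.
  Nia: 2 of 3 neighbours < 3, holds.
  Omar: 1 of 2 neighbours ≥ 1, becomes infected.
  Pia: 1 of 2 neighbours < 2, holds.
Round 3 — no new infections; cascade stops.

2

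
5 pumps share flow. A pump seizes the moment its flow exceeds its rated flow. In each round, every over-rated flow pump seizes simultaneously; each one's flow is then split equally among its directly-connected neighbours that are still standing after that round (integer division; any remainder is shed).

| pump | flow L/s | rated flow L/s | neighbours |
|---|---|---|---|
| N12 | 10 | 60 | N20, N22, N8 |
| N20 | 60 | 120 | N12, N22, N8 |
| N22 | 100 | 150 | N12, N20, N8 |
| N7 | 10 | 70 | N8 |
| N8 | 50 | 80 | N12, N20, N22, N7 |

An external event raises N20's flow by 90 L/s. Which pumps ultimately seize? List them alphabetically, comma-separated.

Round 1 — N20 at 150 > 120. N20 seizes.
  N20 sheds 150 L/s to N12, N22, N8: 50 each.
    N12: 10+50 = 60 ≤ 60
    N22: 100+50 = 150 ≤ 150
    N8: 50+50 = 100 > 80
Round 2 — N8 seizes.
  N8 sheds 100 L/s to N12, N22, N7: 33 each (1 lost).
    N12: 60+33 = 93 > 60
    N22: 150+33 = 183 > 150
    N7: 10+33 = 43 ≤ 70
Round 3 — N12, N22 seize.
  N12 sheds 93 L/s: no online neighbours, lost.
  N22 sheds 183 L/s: no online neighbours, lost.
No further seizures.

N12, N20, N22, N8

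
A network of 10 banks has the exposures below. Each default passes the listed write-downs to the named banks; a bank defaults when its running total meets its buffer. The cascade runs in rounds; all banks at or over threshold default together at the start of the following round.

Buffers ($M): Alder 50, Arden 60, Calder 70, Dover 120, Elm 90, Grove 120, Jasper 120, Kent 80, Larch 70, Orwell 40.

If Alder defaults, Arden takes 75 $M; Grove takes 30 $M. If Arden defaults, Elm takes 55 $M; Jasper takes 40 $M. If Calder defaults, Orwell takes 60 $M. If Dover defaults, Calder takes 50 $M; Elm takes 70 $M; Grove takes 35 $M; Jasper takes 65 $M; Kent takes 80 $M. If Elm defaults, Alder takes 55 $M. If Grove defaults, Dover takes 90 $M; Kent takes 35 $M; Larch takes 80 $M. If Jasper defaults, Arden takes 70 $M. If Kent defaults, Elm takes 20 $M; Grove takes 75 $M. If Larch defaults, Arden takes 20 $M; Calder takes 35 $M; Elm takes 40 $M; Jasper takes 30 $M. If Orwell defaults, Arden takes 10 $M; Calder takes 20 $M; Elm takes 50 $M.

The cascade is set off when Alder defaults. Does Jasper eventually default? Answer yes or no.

no

Round 1 — Alder defaults (initial).
  Arden: +75 → 75 ≥ 60
  Grove: +30 → 30 < 120
Round 2 — Arden defaults.
  Elm: +55 → 55 < 90
  Jasper: +40 → 40 < 120
No further defaults.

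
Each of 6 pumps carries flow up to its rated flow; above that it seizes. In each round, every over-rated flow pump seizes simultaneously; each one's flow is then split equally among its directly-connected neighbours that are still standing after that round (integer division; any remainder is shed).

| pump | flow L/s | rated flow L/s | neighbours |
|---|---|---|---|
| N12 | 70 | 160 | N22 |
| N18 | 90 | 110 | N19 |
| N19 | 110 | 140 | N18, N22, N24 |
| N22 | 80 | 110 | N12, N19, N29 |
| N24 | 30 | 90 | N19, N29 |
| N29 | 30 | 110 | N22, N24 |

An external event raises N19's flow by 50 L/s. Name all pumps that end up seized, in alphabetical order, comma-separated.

Round 1 — N19 at 160 > 140. N19 seizes.
  N19 sheds 160 L/s to N18, N22, N24: 53 each (1 lost).
    N18: 90+53 = 143 > 110
    N22: 80+53 = 133 > 110
    N24: 30+53 = 83 ≤ 90
Round 2 — N18, N22 seize.
  N18 sheds 143 L/s: no online neighbours, lost.
  N22 sheds 133 L/s to N12, N29: 66 each (1 lost).
    N12: 70+66 = 136 ≤ 160
    N29: 30+66 = 96 ≤ 110
No further seizures.

N18, N19, N22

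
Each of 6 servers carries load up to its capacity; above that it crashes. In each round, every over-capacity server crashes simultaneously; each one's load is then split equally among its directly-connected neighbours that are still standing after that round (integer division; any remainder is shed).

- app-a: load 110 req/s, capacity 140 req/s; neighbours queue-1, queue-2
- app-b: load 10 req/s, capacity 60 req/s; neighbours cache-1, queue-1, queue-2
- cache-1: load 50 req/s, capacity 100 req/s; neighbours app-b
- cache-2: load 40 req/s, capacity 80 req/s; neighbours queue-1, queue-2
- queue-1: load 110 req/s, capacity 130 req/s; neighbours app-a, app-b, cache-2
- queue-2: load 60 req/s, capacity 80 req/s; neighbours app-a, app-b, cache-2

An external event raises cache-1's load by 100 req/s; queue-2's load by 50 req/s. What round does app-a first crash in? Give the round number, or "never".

Round 1 — cache-1 at 150 > 100; queue-2 at 110 > 80. cache-1, queue-2 crash.
  cache-1 sheds 150 req/s to app-b: 150 each.
    app-b: 10+150 = 160 > 60
  queue-2 sheds 110 req/s to app-a, app-b, cache-2: 36 each (2 lost).
    app-a: 110+36 = 146 > 140
    app-b: 160+36 = 196 > 60
    cache-2: 40+36 = 76 ≤ 80
Round 2 — app-a, app-b crash.
  app-a sheds 146 req/s to queue-1: 146 each.
    queue-1: 110+146 = 256 > 130
  app-b sheds 196 req/s to queue-1: 196 each.
    queue-1: 256+196 = 452 > 130
Round 3 — queue-1 crashes.
  queue-1 sheds 452 req/s to cache-2: 452 each.
    cache-2: 76+452 = 528 > 80
Round 4 — cache-2 crashes.
  cache-2 sheds 528 req/s: no online neighbours, lost.
No further crashes.

2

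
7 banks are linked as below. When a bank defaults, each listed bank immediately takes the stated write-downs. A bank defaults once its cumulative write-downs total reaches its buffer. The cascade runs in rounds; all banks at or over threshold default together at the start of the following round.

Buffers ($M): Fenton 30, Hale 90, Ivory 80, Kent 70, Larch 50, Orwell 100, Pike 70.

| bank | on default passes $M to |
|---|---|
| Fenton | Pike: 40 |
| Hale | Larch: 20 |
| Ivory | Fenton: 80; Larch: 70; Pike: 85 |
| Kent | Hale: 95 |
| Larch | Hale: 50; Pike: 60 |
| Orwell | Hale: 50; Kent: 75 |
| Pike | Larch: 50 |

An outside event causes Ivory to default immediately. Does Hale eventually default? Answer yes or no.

no

Round 1 — Ivory defaults (initial).
  Fenton: +80 → 80 ≥ 30
  Larch: +70 → 70 ≥ 50
  Pike: +85 → 85 ≥ 70
Round 2 — Fenton, Larch, Pike default.
  Hale: +50 → 50 < 90
No further defaults.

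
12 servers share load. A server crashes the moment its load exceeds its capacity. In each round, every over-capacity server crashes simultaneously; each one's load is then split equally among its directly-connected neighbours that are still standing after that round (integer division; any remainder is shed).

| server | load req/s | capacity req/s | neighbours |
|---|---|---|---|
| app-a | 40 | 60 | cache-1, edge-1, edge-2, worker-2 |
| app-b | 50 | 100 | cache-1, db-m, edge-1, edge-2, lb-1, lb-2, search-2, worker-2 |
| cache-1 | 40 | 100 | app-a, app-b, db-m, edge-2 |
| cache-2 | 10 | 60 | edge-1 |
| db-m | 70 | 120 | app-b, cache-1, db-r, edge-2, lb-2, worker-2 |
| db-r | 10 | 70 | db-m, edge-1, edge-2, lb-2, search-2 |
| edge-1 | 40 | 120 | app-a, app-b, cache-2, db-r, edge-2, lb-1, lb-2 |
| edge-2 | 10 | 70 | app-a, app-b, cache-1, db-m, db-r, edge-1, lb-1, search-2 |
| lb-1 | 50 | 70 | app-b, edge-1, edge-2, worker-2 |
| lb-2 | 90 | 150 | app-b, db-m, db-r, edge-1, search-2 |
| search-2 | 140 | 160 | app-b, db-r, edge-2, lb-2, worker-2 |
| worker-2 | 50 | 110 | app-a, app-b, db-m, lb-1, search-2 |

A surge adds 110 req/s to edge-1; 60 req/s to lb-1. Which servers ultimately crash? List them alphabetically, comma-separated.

Round 1 — edge-1 at 150 > 120; lb-1 at 110 > 70. edge-1, lb-1 crash.
  edge-1 sheds 150 req/s to app-a, app-b, cache-2, db-r, edge-2, lb-2: 25 each.
    app-a: 40+25 = 65 > 60
    app-b: 50+25 = 75 ≤ 100
    cache-2: 10+25 = 35 ≤ 60
    db-r: 10+25 = 35 ≤ 70
    edge-2: 10+25 = 35 ≤ 70
    lb-2: 90+25 = 115 ≤ 150
  lb-1 sheds 110 req/s to app-b, edge-2, worker-2: 36 each (2 lost).
    app-b: 75+36 = 111 > 100
    edge-2: 35+36 = 71 > 70
    worker-2: 50+36 = 86 ≤ 110
Round 2 — app-a, app-b, edge-2 crash.
  app-a sheds 65 req/s to cache-1, worker-2: 32 each (1 lost).
    cache-1: 40+32 = 72 ≤ 100
    worker-2: 86+32 = 118 > 110
  app-b sheds 111 req/s to cache-1, db-m, lb-2, search-2, worker-2: 22 each (1 lost).
    cache-1: 72+22 = 94 ≤ 100
    db-m: 70+22 = 92 ≤ 120
    lb-2: 115+22 = 137 ≤ 150
    search-2: 140+22 = 162 > 160
    worker-2: 118+22 = 140 > 110
  edge-2 sheds 71 req/s to cache-1, db-m, db-r, search-2: 17 each (3 lost).
    cache-1: 94+17 = 111 > 100
    db-m: 92+17 = 109 ≤ 120
    db-r: 35+17 = 52 ≤ 70
    search-2: 162+17 = 179 > 160
Round 3 — cache-1, search-2, worker-2 crash.
  cache-1 sheds 111 req/s to db-m: 111 each.
    db-m: 109+111 = 220 > 120
  search-2 sheds 179 req/s to db-r, lb-2: 89 each (1 lost).
    db-r: 52+89 = 141 > 70
    lb-2: 137+89 = 226 > 150
  worker-2 sheds 140 req/s to db-m: 140 each.
    db-m: 220+140 = 360 > 120
Round 4 — db-m, db-r, lb-2 crash.
  db-m sheds 360 req/s: no online neighbours, lost.
  db-r sheds 141 req/s: no online neighbours, lost.
  lb-2 sheds 226 req/s: no online neighbours, lost.
No further crashes.

app-a, app-b, cache-1, db-m, db-r, edge-1, edge-2, lb-1, lb-2, search-2, worker-2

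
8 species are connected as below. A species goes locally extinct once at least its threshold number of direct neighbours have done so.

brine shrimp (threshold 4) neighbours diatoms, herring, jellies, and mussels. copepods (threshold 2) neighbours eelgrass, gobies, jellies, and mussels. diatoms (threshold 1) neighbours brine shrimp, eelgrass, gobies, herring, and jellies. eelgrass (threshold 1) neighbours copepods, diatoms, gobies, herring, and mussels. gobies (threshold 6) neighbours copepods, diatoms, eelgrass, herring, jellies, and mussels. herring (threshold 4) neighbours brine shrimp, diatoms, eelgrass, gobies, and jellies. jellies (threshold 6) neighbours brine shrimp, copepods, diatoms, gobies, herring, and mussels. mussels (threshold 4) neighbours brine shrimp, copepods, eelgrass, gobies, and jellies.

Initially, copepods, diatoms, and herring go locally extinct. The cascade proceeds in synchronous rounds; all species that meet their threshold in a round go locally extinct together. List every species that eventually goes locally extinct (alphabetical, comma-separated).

copepods, diatoms, eelgrass, herring

Round 1 — copepods, diatoms, herring go locally extinct (initial).
Round 2 — checking thresholds:
  brine shrimp: 2 of 4 neighbours < 4, holds.
  eelgrass: 3 of 5 neighbours ≥ 1, goes locally extinct.
  gobies: 3 of 6 neighbours < 6, holds.
  jellies: 3 of 6 neighbours < 6, holds.
  mussels: 1 of 5 neighbours < 4, holds.
Round 3 — no new extinctions; cascade stops.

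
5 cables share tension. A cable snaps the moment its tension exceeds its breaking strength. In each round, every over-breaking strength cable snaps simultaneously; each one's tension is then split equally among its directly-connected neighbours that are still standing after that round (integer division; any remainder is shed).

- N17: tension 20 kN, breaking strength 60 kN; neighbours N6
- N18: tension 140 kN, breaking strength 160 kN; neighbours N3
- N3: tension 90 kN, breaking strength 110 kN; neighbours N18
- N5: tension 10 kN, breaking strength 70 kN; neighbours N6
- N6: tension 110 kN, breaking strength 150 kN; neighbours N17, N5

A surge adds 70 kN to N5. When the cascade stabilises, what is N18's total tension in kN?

Round 1 — N5 at 80 > 70. N5 snaps.
  N5 sheds 80 kN to N6: 80 each.
    N6: 110+80 = 190 > 150
Round 2 — N6 snaps.
  N6 sheds 190 kN to N17: 190 each.
    N17: 20+190 = 210 > 60
Round 3 — N17 snaps.
  N17 sheds 210 kN: no online neighbours, lost.
No further breaks.

140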